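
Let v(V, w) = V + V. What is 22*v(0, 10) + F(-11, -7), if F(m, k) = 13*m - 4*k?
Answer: -115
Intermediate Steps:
F(m, k) = -4*k + 13*m
v(V, w) = 2*V
22*v(0, 10) + F(-11, -7) = 22*(2*0) + (-4*(-7) + 13*(-11)) = 22*0 + (28 - 143) = 0 - 115 = -115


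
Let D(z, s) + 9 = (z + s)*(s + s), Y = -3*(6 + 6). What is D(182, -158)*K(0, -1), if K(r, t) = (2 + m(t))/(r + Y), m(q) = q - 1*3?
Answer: -2531/6 ≈ -421.83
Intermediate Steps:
m(q) = -3 + q (m(q) = q - 3 = -3 + q)
Y = -36 (Y = -3*12 = -36)
K(r, t) = (-1 + t)/(-36 + r) (K(r, t) = (2 + (-3 + t))/(r - 36) = (-1 + t)/(-36 + r))
D(z, s) = -9 + 2*s*(s + z) (D(z, s) = -9 + (z + s)*(s + s) = -9 + (s + z)*(2*s) = -9 + 2*s*(s + z))
D(182, -158)*K(0, -1) = (-9 + 2*(-158)² + 2*(-158)*182)*((-1 - 1)/(-36 + 0)) = (-9 + 2*24964 - 57512)*(-2/(-36)) = (-9 + 49928 - 57512)*(-1/36*(-2)) = -7593*1/18 = -2531/6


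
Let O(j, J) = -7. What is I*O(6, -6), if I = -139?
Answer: 973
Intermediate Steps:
I*O(6, -6) = -139*(-7) = 973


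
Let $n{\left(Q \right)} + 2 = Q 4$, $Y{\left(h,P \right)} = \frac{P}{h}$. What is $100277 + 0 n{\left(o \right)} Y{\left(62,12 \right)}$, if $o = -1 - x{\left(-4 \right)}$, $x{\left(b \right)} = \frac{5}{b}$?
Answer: $100277$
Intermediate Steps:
$o = \frac{1}{4}$ ($o = -1 - \frac{5}{-4} = -1 - 5 \left(- \frac{1}{4}\right) = -1 - - \frac{5}{4} = -1 + \frac{5}{4} = \frac{1}{4} \approx 0.25$)
$n{\left(Q \right)} = -2 + 4 Q$ ($n{\left(Q \right)} = -2 + Q 4 = -2 + 4 Q$)
$100277 + 0 n{\left(o \right)} Y{\left(62,12 \right)} = 100277 + 0 \left(-2 + 4 \cdot \frac{1}{4}\right) \frac{12}{62} = 100277 + 0 \left(-2 + 1\right) 12 \cdot \frac{1}{62} = 100277 + 0 \left(-1\right) \frac{6}{31} = 100277 + 0 \cdot \frac{6}{31} = 100277 + 0 = 100277$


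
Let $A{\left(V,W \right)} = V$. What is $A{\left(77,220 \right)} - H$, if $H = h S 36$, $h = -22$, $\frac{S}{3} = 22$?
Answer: $52349$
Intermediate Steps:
$S = 66$ ($S = 3 \cdot 22 = 66$)
$H = -52272$ ($H = \left(-22\right) 66 \cdot 36 = \left(-1452\right) 36 = -52272$)
$A{\left(77,220 \right)} - H = 77 - -52272 = 77 + 52272 = 52349$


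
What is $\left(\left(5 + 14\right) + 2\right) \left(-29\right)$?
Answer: $-609$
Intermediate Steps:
$\left(\left(5 + 14\right) + 2\right) \left(-29\right) = \left(19 + 2\right) \left(-29\right) = 21 \left(-29\right) = -609$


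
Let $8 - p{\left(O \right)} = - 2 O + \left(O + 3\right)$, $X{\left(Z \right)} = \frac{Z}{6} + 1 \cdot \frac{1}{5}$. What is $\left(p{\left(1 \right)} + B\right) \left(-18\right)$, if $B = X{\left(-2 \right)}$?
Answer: $- \frac{528}{5} \approx -105.6$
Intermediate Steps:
$X{\left(Z \right)} = \frac{1}{5} + \frac{Z}{6}$ ($X{\left(Z \right)} = Z \frac{1}{6} + 1 \cdot \frac{1}{5} = \frac{Z}{6} + \frac{1}{5} = \frac{1}{5} + \frac{Z}{6}$)
$B = - \frac{2}{15}$ ($B = \frac{1}{5} + \frac{1}{6} \left(-2\right) = \frac{1}{5} - \frac{1}{3} = - \frac{2}{15} \approx -0.13333$)
$p{\left(O \right)} = 5 + O$ ($p{\left(O \right)} = 8 - \left(- 2 O + \left(O + 3\right)\right) = 8 - \left(- 2 O + \left(3 + O\right)\right) = 8 - \left(3 - O\right) = 8 + \left(-3 + O\right) = 5 + O$)
$\left(p{\left(1 \right)} + B\right) \left(-18\right) = \left(\left(5 + 1\right) - \frac{2}{15}\right) \left(-18\right) = \left(6 - \frac{2}{15}\right) \left(-18\right) = \frac{88}{15} \left(-18\right) = - \frac{528}{5}$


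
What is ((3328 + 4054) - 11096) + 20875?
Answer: 17161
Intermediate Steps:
((3328 + 4054) - 11096) + 20875 = (7382 - 11096) + 20875 = -3714 + 20875 = 17161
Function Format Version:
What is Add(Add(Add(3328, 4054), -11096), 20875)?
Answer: 17161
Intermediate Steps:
Add(Add(Add(3328, 4054), -11096), 20875) = Add(Add(7382, -11096), 20875) = Add(-3714, 20875) = 17161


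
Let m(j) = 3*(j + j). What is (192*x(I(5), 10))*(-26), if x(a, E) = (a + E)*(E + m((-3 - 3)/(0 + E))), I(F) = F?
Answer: -479232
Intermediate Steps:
m(j) = 6*j (m(j) = 3*(2*j) = 6*j)
x(a, E) = (E + a)*(E - 36/E) (x(a, E) = (a + E)*(E + 6*((-3 - 3)/(0 + E))) = (E + a)*(E + 6*(-6/E)) = (E + a)*(E - 36/E))
(192*x(I(5), 10))*(-26) = (192*(-36 + 10**2 + 10*5 - 36*5/10))*(-26) = (192*(-36 + 100 + 50 - 36*5*1/10))*(-26) = (192*(-36 + 100 + 50 - 18))*(-26) = (192*96)*(-26) = 18432*(-26) = -479232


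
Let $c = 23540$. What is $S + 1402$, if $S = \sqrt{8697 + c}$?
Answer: $1402 + \sqrt{32237} \approx 1581.5$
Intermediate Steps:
$S = \sqrt{32237}$ ($S = \sqrt{8697 + 23540} = \sqrt{32237} \approx 179.55$)
$S + 1402 = \sqrt{32237} + 1402 = 1402 + \sqrt{32237}$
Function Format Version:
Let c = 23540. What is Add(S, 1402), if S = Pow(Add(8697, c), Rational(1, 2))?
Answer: Add(1402, Pow(32237, Rational(1, 2))) ≈ 1581.5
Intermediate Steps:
S = Pow(32237, Rational(1, 2)) (S = Pow(Add(8697, 23540), Rational(1, 2)) = Pow(32237, Rational(1, 2)) ≈ 179.55)
Add(S, 1402) = Add(Pow(32237, Rational(1, 2)), 1402) = Add(1402, Pow(32237, Rational(1, 2)))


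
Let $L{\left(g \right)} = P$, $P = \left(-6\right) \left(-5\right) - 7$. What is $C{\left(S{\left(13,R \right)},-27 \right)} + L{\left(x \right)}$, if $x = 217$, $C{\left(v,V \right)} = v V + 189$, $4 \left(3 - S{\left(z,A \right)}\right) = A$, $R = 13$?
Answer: $\frac{875}{4} \approx 218.75$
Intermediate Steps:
$S{\left(z,A \right)} = 3 - \frac{A}{4}$
$C{\left(v,V \right)} = 189 + V v$ ($C{\left(v,V \right)} = V v + 189 = 189 + V v$)
$P = 23$ ($P = 30 - 7 = 23$)
$L{\left(g \right)} = 23$
$C{\left(S{\left(13,R \right)},-27 \right)} + L{\left(x \right)} = \left(189 - 27 \left(3 - \frac{13}{4}\right)\right) + 23 = \left(189 - - \frac{27}{4}\right) + 23 = \left(189 + \frac{27}{4}\right) + 23 = \frac{783}{4} + 23 = \frac{875}{4}$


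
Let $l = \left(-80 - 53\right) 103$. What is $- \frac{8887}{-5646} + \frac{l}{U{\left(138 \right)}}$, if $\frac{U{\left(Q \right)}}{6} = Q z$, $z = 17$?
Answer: $\frac{7958143}{13245516} \approx 0.60082$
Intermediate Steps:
$l = -13699$ ($l = \left(-133\right) 103 = -13699$)
$U{\left(Q \right)} = 102 Q$ ($U{\left(Q \right)} = 6 Q 17 = 6 \cdot 17 Q = 102 Q$)
$- \frac{8887}{-5646} + \frac{l}{U{\left(138 \right)}} = - \frac{8887}{-5646} - \frac{13699}{102 \cdot 138} = \left(-8887\right) \left(- \frac{1}{5646}\right) - \frac{13699}{14076} = \frac{8887}{5646} - \frac{13699}{14076} = \frac{7958143}{13245516}$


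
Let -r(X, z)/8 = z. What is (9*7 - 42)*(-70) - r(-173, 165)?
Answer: -150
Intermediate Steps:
r(X, z) = -8*z
(9*7 - 42)*(-70) - r(-173, 165) = (9*7 - 42)*(-70) - (-8)*165 = (63 - 42)*(-70) - 1*(-1320) = 21*(-70) + 1320 = -1470 + 1320 = -150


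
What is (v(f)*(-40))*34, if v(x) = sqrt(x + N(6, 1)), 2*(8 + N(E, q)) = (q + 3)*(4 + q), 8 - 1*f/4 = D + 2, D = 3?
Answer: -1360*sqrt(14) ≈ -5088.7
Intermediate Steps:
f = 12 (f = 32 - 4*(3 + 2) = 32 - 4*5 = 32 - 20 = 12)
N(E, q) = -8 + (3 + q)*(4 + q)/2 (N(E, q) = -8 + ((q + 3)*(4 + q))/2 = -8 + ((3 + q)*(4 + q))/2 = -8 + (3 + q)*(4 + q)/2)
v(x) = sqrt(2 + x) (v(x) = sqrt(x + (-2 + (1/2)*1**2 + (7/2)*1)) = sqrt(x + (-2 + (1/2)*1 + 7/2)) = sqrt(x + (-2 + 1/2 + 7/2)) = sqrt(x + 2) = sqrt(2 + x))
(v(f)*(-40))*34 = (sqrt(2 + 12)*(-40))*34 = (sqrt(14)*(-40))*34 = -40*sqrt(14)*34 = -1360*sqrt(14)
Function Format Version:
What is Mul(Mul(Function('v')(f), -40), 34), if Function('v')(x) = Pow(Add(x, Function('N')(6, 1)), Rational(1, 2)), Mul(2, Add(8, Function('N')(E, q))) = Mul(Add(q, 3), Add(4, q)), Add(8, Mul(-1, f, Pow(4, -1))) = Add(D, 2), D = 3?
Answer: Mul(-1360, Pow(14, Rational(1, 2))) ≈ -5088.7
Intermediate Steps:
f = 12 (f = Add(32, Mul(-4, Add(3, 2))) = Add(32, Mul(-4, 5)) = Add(32, -20) = 12)
Function('N')(E, q) = Add(-8, Mul(Rational(1, 2), Add(3, q), Add(4, q))) (Function('N')(E, q) = Add(-8, Mul(Rational(1, 2), Mul(Add(q, 3), Add(4, q)))) = Add(-8, Mul(Rational(1, 2), Mul(Add(3, q), Add(4, q)))) = Add(-8, Mul(Rational(1, 2), Add(3, q), Add(4, q))))
Function('v')(x) = Pow(Add(2, x), Rational(1, 2)) (Function('v')(x) = Pow(Add(x, Add(-2, Mul(Rational(1, 2), Pow(1, 2)), Mul(Rational(7, 2), 1))), Rational(1, 2)) = Pow(Add(x, Add(-2, Mul(Rational(1, 2), 1), Rational(7, 2))), Rational(1, 2)) = Pow(Add(x, Add(-2, Rational(1, 2), Rational(7, 2))), Rational(1, 2)) = Pow(Add(x, 2), Rational(1, 2)) = Pow(Add(2, x), Rational(1, 2)))
Mul(Mul(Function('v')(f), -40), 34) = Mul(Mul(Pow(Add(2, 12), Rational(1, 2)), -40), 34) = Mul(Mul(Pow(14, Rational(1, 2)), -40), 34) = Mul(Mul(-40, Pow(14, Rational(1, 2))), 34) = Mul(-1360, Pow(14, Rational(1, 2)))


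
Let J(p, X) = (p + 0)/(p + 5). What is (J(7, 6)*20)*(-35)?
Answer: -1225/3 ≈ -408.33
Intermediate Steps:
J(p, X) = p/(5 + p)
(J(7, 6)*20)*(-35) = ((7/(5 + 7))*20)*(-35) = ((7/12)*20)*(-35) = (35/3)*(-35) = -1225/3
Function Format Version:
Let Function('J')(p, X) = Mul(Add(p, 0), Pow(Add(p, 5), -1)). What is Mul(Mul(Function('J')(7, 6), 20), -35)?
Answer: Rational(-1225, 3) ≈ -408.33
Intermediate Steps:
Function('J')(p, X) = Mul(p, Pow(Add(5, p), -1))
Mul(Mul(Function('J')(7, 6), 20), -35) = Mul(Mul(Mul(7, Pow(Add(5, 7), -1)), 20), -35) = Mul(Mul(Mul(7, Pow(12, -1)), 20), -35) = Mul(Mul(Mul(7, Rational(1, 12)), 20), -35) = Mul(Mul(Rational(7, 12), 20), -35) = Mul(Rational(35, 3), -35) = Rational(-1225, 3)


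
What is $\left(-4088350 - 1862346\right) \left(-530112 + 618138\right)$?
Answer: $-523815966096$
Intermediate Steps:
$\left(-4088350 - 1862346\right) \left(-530112 + 618138\right) = \left(-5950696\right) 88026 = -523815966096$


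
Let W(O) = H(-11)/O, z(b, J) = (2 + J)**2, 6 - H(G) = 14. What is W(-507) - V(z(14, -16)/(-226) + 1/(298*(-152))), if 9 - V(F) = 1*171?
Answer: 82142/507 ≈ 162.02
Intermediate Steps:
H(G) = -8 (H(G) = 6 - 1*14 = 6 - 14 = -8)
V(F) = -162 (V(F) = 9 - 171 = -162)
W(O) = -8/O
W(-507) - V(z(14, -16)/(-226) + 1/(298*(-152))) = -8/(-507) - 1*(-162) = -8*(-1/507) + 162 = 8/507 + 162 = 82142/507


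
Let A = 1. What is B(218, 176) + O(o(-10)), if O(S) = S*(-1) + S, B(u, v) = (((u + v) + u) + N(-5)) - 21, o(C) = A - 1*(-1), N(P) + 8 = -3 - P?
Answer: 585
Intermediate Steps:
N(P) = -11 - P (N(P) = -8 + (-3 - P) = -11 - P)
o(C) = 2 (o(C) = 1 - 1*(-1) = 1 + 1 = 2)
B(u, v) = -27 + v + 2*u (B(u, v) = (((u + v) + u) + (-11 - 1*(-5))) - 21 = ((v + 2*u) + (-11 + 5)) - 21 = ((v + 2*u) - 6) - 21 = (-6 + v + 2*u) - 21 = -27 + v + 2*u)
O(S) = 0 (O(S) = -S + S = 0)
B(218, 176) + O(o(-10)) = (-27 + 176 + 2*218) + 0 = (-27 + 176 + 436) + 0 = 585 + 0 = 585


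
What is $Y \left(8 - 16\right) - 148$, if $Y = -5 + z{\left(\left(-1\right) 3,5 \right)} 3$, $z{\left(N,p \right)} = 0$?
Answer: $-108$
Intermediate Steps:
$Y = -5$ ($Y = -5 + 0 \cdot 3 = -5 + 0 = -5$)
$Y \left(8 - 16\right) - 148 = - 5 \left(8 - 16\right) - 148 = \left(-5\right) \left(-8\right) - 148 = 40 - 148 = -108$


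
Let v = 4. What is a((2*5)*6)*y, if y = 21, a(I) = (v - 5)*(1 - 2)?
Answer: 21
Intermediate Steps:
a(I) = 1 (a(I) = (4 - 5)*(1 - 2) = -1*(-1) = 1)
a((2*5)*6)*y = 1*21 = 21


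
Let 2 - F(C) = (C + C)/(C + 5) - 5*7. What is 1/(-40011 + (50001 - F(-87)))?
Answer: 41/408160 ≈ 0.00010045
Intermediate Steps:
F(C) = 37 - 2*C/(5 + C) (F(C) = 2 - ((C + C)/(C + 5) - 5*7) = 2 - ((2*C)/(5 + C) - 35) = 2 - (2*C/(5 + C) - 35) = 2 - (-35 + 2*C/(5 + C)) = 2 + (35 - 2*C/(5 + C)) = 37 - 2*C/(5 + C))
1/(-40011 + (50001 - F(-87))) = 1/(-40011 + (50001 - 5*(37 + 7*(-87))/(5 - 87))) = 1/(-40011 + (50001 - 5*(37 - 609)/(-82))) = 1/(-40011 + (50001 - 5*(-1)*(-572)/82)) = 1/(-40011 + (50001 - 1*1430/41)) = 1/(-40011 + (50001 - 1430/41)) = 1/(-40011 + 2048611/41) = 1/(408160/41) = 41/408160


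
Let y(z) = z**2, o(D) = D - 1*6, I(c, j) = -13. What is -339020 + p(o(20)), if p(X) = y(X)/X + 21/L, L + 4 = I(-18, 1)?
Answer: -5763123/17 ≈ -3.3901e+5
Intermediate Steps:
L = -17 (L = -4 - 13 = -17)
o(D) = -6 + D (o(D) = D - 6 = -6 + D)
p(X) = -21/17 + X (p(X) = X**2/X + 21/(-17) = X + 21*(-1/17) = X - 21/17 = -21/17 + X)
-339020 + p(o(20)) = -339020 + (-21/17 + (-6 + 20)) = -339020 + (-21/17 + 14) = -339020 + 217/17 = -5763123/17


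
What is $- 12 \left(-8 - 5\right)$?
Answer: $156$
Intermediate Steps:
$- 12 \left(-8 - 5\right) = \left(-12\right) \left(-13\right) = 156$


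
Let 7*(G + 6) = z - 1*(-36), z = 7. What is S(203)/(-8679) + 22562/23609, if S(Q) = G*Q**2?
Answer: 56829415/204902511 ≈ 0.27735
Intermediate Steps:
G = 1/7 (G = -6 + (7 - 1*(-36))/7 = -6 + (7 + 36)/7 = -6 + (1/7)*43 = -6 + 43/7 = 1/7 ≈ 0.14286)
S(Q) = Q**2/7
S(203)/(-8679) + 22562/23609 = ((1/7)*203**2)/(-8679) + 22562/23609 = ((1/7)*41209)*(-1/8679) + 22562*(1/23609) = 5887*(-1/8679) + 22562/23609 = -5887/8679 + 22562/23609 = 56829415/204902511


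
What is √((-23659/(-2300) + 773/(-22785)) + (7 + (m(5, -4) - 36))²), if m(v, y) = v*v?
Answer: √588558861537/149730 ≈ 5.1237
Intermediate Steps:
m(v, y) = v²
√((-23659/(-2300) + 773/(-22785)) + (7 + (m(5, -4) - 36))²) = √((-23659/(-2300) + 773/(-22785)) + (7 + (5² - 36))²) = √((-23659*(-1/2300) + 773*(-1/22785)) + (7 + (25 - 36))²) = √((23659/2300 - 773/22785) + (7 - 11)²) = √(107458483/10481100 + (-4)²) = √(107458483/10481100 + 16) = √(275156083/10481100) = √588558861537/149730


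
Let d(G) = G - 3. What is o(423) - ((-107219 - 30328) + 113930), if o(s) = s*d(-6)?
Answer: 19810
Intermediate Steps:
d(G) = -3 + G
o(s) = -9*s (o(s) = s*(-3 - 6) = s*(-9) = -9*s)
o(423) - ((-107219 - 30328) + 113930) = -9*423 - ((-107219 - 30328) + 113930) = -3807 - (-137547 + 113930) = -3807 - 1*(-23617) = -3807 + 23617 = 19810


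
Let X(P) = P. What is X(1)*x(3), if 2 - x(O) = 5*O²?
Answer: -43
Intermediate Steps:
x(O) = 2 - 5*O²
X(1)*x(3) = 1*(2 - 5*3²) = 1*(2 - 5*9) = 1*(2 - 45) = 1*(-43) = -43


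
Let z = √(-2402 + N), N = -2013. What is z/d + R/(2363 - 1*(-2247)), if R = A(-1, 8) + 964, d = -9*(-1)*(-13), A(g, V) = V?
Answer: 486/2305 - I*√4415/117 ≈ 0.21085 - 0.56791*I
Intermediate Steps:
d = -117 (d = 9*(-13) = -117)
R = 972 (R = 8 + 964 = 972)
z = I*√4415 (z = √(-2402 - 2013) = √(-4415) = I*√4415 ≈ 66.445*I)
z/d + R/(2363 - 1*(-2247)) = (I*√4415)/(-117) + 972/(2363 - 1*(-2247)) = (I*√4415)*(-1/117) + 972/(2363 + 2247) = -I*√4415/117 + 972/4610 = -I*√4415/117 + 972*(1/4610) = -I*√4415/117 + 486/2305 = 486/2305 - I*√4415/117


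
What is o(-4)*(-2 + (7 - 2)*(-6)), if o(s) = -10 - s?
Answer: 192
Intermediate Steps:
o(-4)*(-2 + (7 - 2)*(-6)) = (-10 - 1*(-4))*(-2 + (7 - 2)*(-6)) = (-10 + 4)*(-2 + 5*(-6)) = -6*(-2 - 30) = -6*(-32) = 192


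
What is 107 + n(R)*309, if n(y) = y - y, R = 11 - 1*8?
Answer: 107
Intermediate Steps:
R = 3 (R = 11 - 8 = 3)
n(y) = 0
107 + n(R)*309 = 107 + 0*309 = 107 + 0 = 107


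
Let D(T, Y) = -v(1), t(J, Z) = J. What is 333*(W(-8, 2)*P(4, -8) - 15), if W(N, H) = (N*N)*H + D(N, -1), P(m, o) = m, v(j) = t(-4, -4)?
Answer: 170829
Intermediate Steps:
v(j) = -4
D(T, Y) = 4 (D(T, Y) = -1*(-4) = 4)
W(N, H) = 4 + H*N**2 (W(N, H) = (N*N)*H + 4 = N**2*H + 4 = H*N**2 + 4 = 4 + H*N**2)
333*(W(-8, 2)*P(4, -8) - 15) = 333*((4 + 2*(-8)**2)*4 - 15) = 333*((4 + 2*64)*4 - 15) = 333*((4 + 128)*4 - 15) = 333*(132*4 - 15) = 333*(528 - 15) = 333*513 = 170829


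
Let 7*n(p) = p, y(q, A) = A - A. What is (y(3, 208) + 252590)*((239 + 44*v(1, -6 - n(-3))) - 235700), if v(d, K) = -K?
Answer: -415892213490/7 ≈ -5.9413e+10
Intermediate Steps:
y(q, A) = 0
n(p) = p/7
(y(3, 208) + 252590)*((239 + 44*v(1, -6 - n(-3))) - 235700) = (0 + 252590)*((239 + 44*(-(-6 - (-3)/7))) - 235700) = 252590*((239 + 44*(-(-6 - 1*(-3/7)))) - 235700) = 252590*((239 + 44*(-(-6 + 3/7))) - 235700) = 252590*((239 + 44*(-1*(-39/7))) - 235700) = 252590*((239 + 44*(39/7)) - 235700) = 252590*((239 + 1716/7) - 235700) = 252590*(3389/7 - 235700) = 252590*(-1646511/7) = -415892213490/7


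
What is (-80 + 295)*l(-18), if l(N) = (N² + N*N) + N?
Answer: 135450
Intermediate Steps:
l(N) = N + 2*N² (l(N) = (N² + N²) + N = 2*N² + N = N + 2*N²)
(-80 + 295)*l(-18) = (-80 + 295)*(-18*(1 + 2*(-18))) = 215*(-18*(1 - 36)) = 215*(-18*(-35)) = 215*630 = 135450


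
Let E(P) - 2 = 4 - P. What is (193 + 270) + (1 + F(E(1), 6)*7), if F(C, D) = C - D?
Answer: 457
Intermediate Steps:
E(P) = 6 - P (E(P) = 2 + (4 - P) = 6 - P)
(193 + 270) + (1 + F(E(1), 6)*7) = (193 + 270) + (1 + ((6 - 1*1) - 1*6)*7) = 463 + (1 + ((6 - 1) - 6)*7) = 463 + (1 + (5 - 6)*7) = 463 + (1 - 1*7) = 463 + (1 - 7) = 463 - 6 = 457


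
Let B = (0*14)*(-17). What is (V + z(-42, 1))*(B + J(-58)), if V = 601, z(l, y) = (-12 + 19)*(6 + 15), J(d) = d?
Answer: -43384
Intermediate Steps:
B = 0 (B = 0*(-17) = 0)
z(l, y) = 147 (z(l, y) = 7*21 = 147)
(V + z(-42, 1))*(B + J(-58)) = (601 + 147)*(0 - 58) = 748*(-58) = -43384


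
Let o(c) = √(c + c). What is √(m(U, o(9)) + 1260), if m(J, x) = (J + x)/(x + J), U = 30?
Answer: √1261 ≈ 35.511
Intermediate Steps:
o(c) = √2*√c (o(c) = √(2*c) = √2*√c)
m(J, x) = 1 (m(J, x) = (J + x)/(J + x) = 1)
√(m(U, o(9)) + 1260) = √(1 + 1260) = √1261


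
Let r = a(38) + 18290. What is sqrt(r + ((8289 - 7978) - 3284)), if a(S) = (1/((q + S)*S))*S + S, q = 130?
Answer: sqrt(108344922)/84 ≈ 123.92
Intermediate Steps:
a(S) = S + 1/(130 + S) (a(S) = (1/((130 + S)*S))*S + S = (1/(S*(130 + S)))*S + S = 1/(130 + S) + S = S + 1/(130 + S))
r = 3079105/168 (r = (1 + 38**2 + 130*38)/(130 + 38) + 18290 = (1 + 1444 + 4940)/168 + 18290 = (1/168)*6385 + 18290 = 6385/168 + 18290 = 3079105/168 ≈ 18328.)
sqrt(r + ((8289 - 7978) - 3284)) = sqrt(3079105/168 + ((8289 - 7978) - 3284)) = sqrt(3079105/168 + (311 - 3284)) = sqrt(3079105/168 - 2973) = sqrt(2579641/168) = sqrt(108344922)/84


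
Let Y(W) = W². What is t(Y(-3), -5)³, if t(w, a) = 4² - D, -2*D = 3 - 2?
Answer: 35937/8 ≈ 4492.1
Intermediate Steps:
D = -½ (D = -(3 - 2)/2 = -½*1 = -½ ≈ -0.50000)
t(w, a) = 33/2 (t(w, a) = 4² - 1*(-½) = 16 + ½ = 33/2)
t(Y(-3), -5)³ = (33/2)³ = 35937/8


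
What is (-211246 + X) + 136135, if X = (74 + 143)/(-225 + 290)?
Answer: -4881998/65 ≈ -75108.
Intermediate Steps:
X = 217/65 ≈ 3.3385
(-211246 + X) + 136135 = (-211246 + 217/65) + 136135 = -13730773/65 + 136135 = -4881998/65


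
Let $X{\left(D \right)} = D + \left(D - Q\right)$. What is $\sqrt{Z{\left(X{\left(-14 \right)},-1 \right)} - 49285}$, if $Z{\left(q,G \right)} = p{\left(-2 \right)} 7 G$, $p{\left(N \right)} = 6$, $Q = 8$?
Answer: $i \sqrt{49327} \approx 222.1 i$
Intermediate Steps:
$X{\left(D \right)} = -8 + 2 D$ ($X{\left(D \right)} = D + \left(D - 8\right) = D + \left(-8 + D\right) = -8 + 2 D$)
$Z{\left(q,G \right)} = 42 G$ ($Z{\left(q,G \right)} = 6 \cdot 7 G = 42 G$)
$\sqrt{Z{\left(X{\left(-14 \right)},-1 \right)} - 49285} = \sqrt{42 \left(-1\right) - 49285} = \sqrt{-42 - 49285} = \sqrt{-49327} = i \sqrt{49327}$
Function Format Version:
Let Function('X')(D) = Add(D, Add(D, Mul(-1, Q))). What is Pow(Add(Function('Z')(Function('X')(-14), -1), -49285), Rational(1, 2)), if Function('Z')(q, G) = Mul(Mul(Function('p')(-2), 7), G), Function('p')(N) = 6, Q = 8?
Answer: Mul(I, Pow(49327, Rational(1, 2))) ≈ Mul(222.10, I)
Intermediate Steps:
Function('X')(D) = Add(-8, Mul(2, D)) (Function('X')(D) = Add(D, Add(D, Mul(-1, 8))) = Add(D, Add(D, -8)) = Add(D, Add(-8, D)) = Add(-8, Mul(2, D)))
Function('Z')(q, G) = Mul(42, G) (Function('Z')(q, G) = Mul(Mul(6, 7), G) = Mul(42, G))
Pow(Add(Function('Z')(Function('X')(-14), -1), -49285), Rational(1, 2)) = Pow(Add(Mul(42, -1), -49285), Rational(1, 2)) = Pow(Add(-42, -49285), Rational(1, 2)) = Pow(-49327, Rational(1, 2)) = Mul(I, Pow(49327, Rational(1, 2)))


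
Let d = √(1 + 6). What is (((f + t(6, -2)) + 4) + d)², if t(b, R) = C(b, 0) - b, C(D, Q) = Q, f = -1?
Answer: (3 - √7)² ≈ 0.12549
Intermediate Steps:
t(b, R) = -b (t(b, R) = 0 - b = -b)
d = √7 ≈ 2.6458
(((f + t(6, -2)) + 4) + d)² = (((-1 - 1*6) + 4) + √7)² = (((-1 - 6) + 4) + √7)² = ((-7 + 4) + √7)² = (-3 + √7)²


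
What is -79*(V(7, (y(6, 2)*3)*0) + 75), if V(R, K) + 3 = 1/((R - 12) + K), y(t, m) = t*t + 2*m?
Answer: -28361/5 ≈ -5672.2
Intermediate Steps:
y(t, m) = t² + 2*m
V(R, K) = -3 + 1/(-12 + K + R) (V(R, K) = -3 + 1/((R - 12) + K) = -3 + 1/((-12 + R) + K) = -3 + 1/(-12 + K + R))
-79*(V(7, (y(6, 2)*3)*0) + 75) = -79*((37 - 3*(6² + 2*2)*3*0 - 3*7)/(-12 + ((6² + 2*2)*3)*0 + 7) + 75) = -79*((37 - 3*(36 + 4)*3*0 - 21)/(-12 + ((36 + 4)*3)*0 + 7) + 75) = -79*((37 - 3*40*3*0 - 21)/(-12 + (40*3)*0 + 7) + 75) = -79*((37 - 360*0 - 21)/(-12 + 120*0 + 7) + 75) = -79*((37 - 3*0 - 21)/(-12 + 0 + 7) + 75) = -79*((37 + 0 - 21)/(-5) + 75) = -79*(-⅕*16 + 75) = -79*(-16/5 + 75) = -79*359/5 = -28361/5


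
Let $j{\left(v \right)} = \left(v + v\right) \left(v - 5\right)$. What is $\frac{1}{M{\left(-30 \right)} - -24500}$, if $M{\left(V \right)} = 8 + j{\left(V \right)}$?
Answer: $\frac{1}{26608} \approx 3.7583 \cdot 10^{-5}$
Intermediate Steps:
$j{\left(v \right)} = 2 v \left(-5 + v\right)$
$M{\left(V \right)} = 8 + 2 V \left(-5 + V\right)$
$\frac{1}{M{\left(-30 \right)} - -24500} = \frac{1}{\left(8 + 2 \left(-30\right) \left(-5 - 30\right)\right) - -24500} = \frac{1}{\left(8 + 2 \left(-30\right) \left(-35\right)\right) + 24500} = \frac{1}{\left(8 + 2100\right) + 24500} = \frac{1}{2108 + 24500} = \frac{1}{26608}$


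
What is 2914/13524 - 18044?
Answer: -122012071/6762 ≈ -18044.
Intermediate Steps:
2914/13524 - 18044 = 2914*(1/13524) - 18044 = 1457/6762 - 18044 = -122012071/6762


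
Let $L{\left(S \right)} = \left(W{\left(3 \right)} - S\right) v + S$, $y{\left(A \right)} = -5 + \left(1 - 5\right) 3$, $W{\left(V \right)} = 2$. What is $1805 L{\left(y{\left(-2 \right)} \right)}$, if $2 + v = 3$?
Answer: $3610$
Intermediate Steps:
$v = 1$ ($v = -2 + 3 = 1$)
$y{\left(A \right)} = -17$ ($y{\left(A \right)} = -5 + \left(1 - 5\right) 3 = -5 - 12 = -17$)
$L{\left(S \right)} = 2$ ($L{\left(S \right)} = \left(2 - S\right) 1 + S = \left(2 - S\right) + S = 2$)
$1805 L{\left(y{\left(-2 \right)} \right)} = 1805 \cdot 2 = 3610$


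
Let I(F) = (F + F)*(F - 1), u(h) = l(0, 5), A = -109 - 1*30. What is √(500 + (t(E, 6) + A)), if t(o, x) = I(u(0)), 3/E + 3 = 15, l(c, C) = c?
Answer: 19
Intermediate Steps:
E = ¼ (E = 3/(-3 + 15) = 3/12 = 3*(1/12) = ¼ ≈ 0.25000)
A = -139 (A = -109 - 30 = -139)
u(h) = 0
I(F) = 2*F*(-1 + F) (I(F) = (2*F)*(-1 + F) = 2*F*(-1 + F))
t(o, x) = 0 (t(o, x) = 2*0*(-1 + 0) = 2*0*(-1) = 0)
√(500 + (t(E, 6) + A)) = √(500 + (0 - 139)) = √(500 - 139) = √361 = 19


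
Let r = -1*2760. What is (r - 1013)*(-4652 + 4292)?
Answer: 1358280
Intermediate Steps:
r = -2760
(r - 1013)*(-4652 + 4292) = (-2760 - 1013)*(-4652 + 4292) = -3773*(-360) = 1358280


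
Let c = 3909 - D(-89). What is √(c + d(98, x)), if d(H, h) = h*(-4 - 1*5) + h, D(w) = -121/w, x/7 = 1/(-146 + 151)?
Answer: 2*√192898155/445 ≈ 62.421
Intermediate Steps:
x = 7/5 (x = 7/(-146 + 151) = 7/5 ≈ 1.4000)
d(H, h) = -8*h (d(H, h) = h*(-4 - 5) + h = h*(-9) + h = -9*h + h = -8*h)
c = 347780/89 (c = 3909 - (-121)/(-89) = 3909 - (-121)*(-1)/89 = 3909 - 1*121/89 = 3909 - 121/89 = 347780/89 ≈ 3907.6)
√(c + d(98, x)) = √(347780/89 - 8*7/5) = √(347780/89 - 56/5) = √(1733916/445) = 2*√192898155/445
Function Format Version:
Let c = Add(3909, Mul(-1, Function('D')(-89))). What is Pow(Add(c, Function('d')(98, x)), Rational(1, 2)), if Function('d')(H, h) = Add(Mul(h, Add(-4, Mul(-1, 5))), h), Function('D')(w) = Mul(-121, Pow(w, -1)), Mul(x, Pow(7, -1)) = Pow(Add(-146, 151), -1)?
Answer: Mul(Rational(2, 445), Pow(192898155, Rational(1, 2))) ≈ 62.421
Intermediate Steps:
x = Rational(7, 5) (x = Mul(7, Pow(Add(-146, 151), -1)) = Mul(7, Pow(5, -1)) = Mul(7, Rational(1, 5)) = Rational(7, 5) ≈ 1.4000)
Function('d')(H, h) = Mul(-8, h) (Function('d')(H, h) = Add(Mul(h, Add(-4, -5)), h) = Add(Mul(h, -9), h) = Add(Mul(-9, h), h) = Mul(-8, h))
c = Rational(347780, 89) (c = Add(3909, Mul(-1, Mul(-121, Pow(-89, -1)))) = Add(3909, Mul(-1, Mul(-121, Rational(-1, 89)))) = Add(3909, Mul(-1, Rational(121, 89))) = Add(3909, Rational(-121, 89)) = Rational(347780, 89) ≈ 3907.6)
Pow(Add(c, Function('d')(98, x)), Rational(1, 2)) = Pow(Add(Rational(347780, 89), Mul(-8, Rational(7, 5))), Rational(1, 2)) = Pow(Add(Rational(347780, 89), Rational(-56, 5)), Rational(1, 2)) = Pow(Rational(1733916, 445), Rational(1, 2)) = Mul(Rational(2, 445), Pow(192898155, Rational(1, 2)))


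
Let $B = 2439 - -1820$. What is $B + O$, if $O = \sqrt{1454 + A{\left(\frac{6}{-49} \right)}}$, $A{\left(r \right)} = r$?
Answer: $4259 + \frac{2 \sqrt{17810}}{7} \approx 4297.1$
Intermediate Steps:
$B = 4259$ ($B = 2439 + 1820 = 4259$)
$O = \frac{2 \sqrt{17810}}{7}$ ($O = \sqrt{1454 + \frac{6}{-49}} = \sqrt{1454 + 6 \left(- \frac{1}{49}\right)} = \sqrt{1454 - \frac{6}{49}} = \sqrt{\frac{71240}{49}} = \frac{2 \sqrt{17810}}{7} \approx 38.13$)
$B + O = 4259 + \frac{2 \sqrt{17810}}{7}$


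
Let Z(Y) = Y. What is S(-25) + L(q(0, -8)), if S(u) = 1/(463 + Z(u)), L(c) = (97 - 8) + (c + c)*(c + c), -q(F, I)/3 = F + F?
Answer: 38983/438 ≈ 89.002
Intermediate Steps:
q(F, I) = -6*F (q(F, I) = -3*(F + F) = -6*F)
L(c) = 89 + 4*c² (L(c) = 89 + (2*c)*(2*c) = 89 + 4*c²)
S(u) = 1/(463 + u)
S(-25) + L(q(0, -8)) = 1/(463 - 25) + (89 + 4*(-6*0)²) = 1/438 + (89 + 4*0²) = 1/438 + (89 + 4*0) = 1/438 + (89 + 0) = 1/438 + 89 = 38983/438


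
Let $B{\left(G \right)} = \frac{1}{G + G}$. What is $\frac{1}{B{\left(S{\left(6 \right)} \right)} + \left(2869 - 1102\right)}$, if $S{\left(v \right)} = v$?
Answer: $\frac{12}{21205} \approx 0.0005659$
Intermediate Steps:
$B{\left(G \right)} = \frac{1}{2 G}$
$\frac{1}{B{\left(S{\left(6 \right)} \right)} + \left(2869 - 1102\right)} = \frac{1}{\frac{1}{2 \cdot 6} + \left(2869 - 1102\right)} = \frac{1}{\frac{1}{2} \cdot \frac{1}{6} + 1767} = \frac{1}{\frac{1}{12} + 1767} = \frac{1}{\frac{21205}{12}} = \frac{12}{21205}$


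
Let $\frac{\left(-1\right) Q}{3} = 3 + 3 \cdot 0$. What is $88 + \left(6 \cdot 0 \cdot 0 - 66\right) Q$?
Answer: $682$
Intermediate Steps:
$Q = -9$ ($Q = - 3 \left(3 + 3 \cdot 0\right) = - 3 \left(3 + 0\right) = \left(-3\right) 3 = -9$)
$88 + \left(6 \cdot 0 \cdot 0 - 66\right) Q = 88 + \left(6 \cdot 0 \cdot 0 - 66\right) \left(-9\right) = 88 + \left(0 \cdot 0 - 66\right) \left(-9\right) = 88 + \left(0 - 66\right) \left(-9\right) = 88 - -594 = 88 + 594 = 682$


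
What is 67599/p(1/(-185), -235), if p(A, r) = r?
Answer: -67599/235 ≈ -287.66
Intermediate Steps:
67599/p(1/(-185), -235) = 67599/(-235) = 67599*(-1/235) = -67599/235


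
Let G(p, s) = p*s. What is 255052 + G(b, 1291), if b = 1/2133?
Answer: 544027207/2133 ≈ 2.5505e+5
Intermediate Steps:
b = 1/2133 ≈ 0.00046882
255052 + G(b, 1291) = 255052 + (1/2133)*1291 = 255052 + 1291/2133 = 544027207/2133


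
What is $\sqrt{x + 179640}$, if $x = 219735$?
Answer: $75 \sqrt{71} \approx 631.96$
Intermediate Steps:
$\sqrt{x + 179640} = \sqrt{219735 + 179640} = \sqrt{399375} = 75 \sqrt{71}$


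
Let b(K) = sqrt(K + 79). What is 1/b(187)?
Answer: sqrt(266)/266 ≈ 0.061314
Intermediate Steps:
b(K) = sqrt(79 + K)
1/b(187) = 1/(sqrt(79 + 187)) = 1/(sqrt(266)) = sqrt(266)/266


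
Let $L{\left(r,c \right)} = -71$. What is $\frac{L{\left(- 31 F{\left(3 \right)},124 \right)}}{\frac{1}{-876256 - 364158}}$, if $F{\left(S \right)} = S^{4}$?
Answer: $88069394$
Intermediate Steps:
$\frac{L{\left(- 31 F{\left(3 \right)},124 \right)}}{\frac{1}{-876256 - 364158}} = - \frac{71}{\frac{1}{-876256 - 364158}} = - \frac{71}{\frac{1}{-1240414}} = - \frac{71}{- \frac{1}{1240414}} = \left(-71\right) \left(-1240414\right) = 88069394$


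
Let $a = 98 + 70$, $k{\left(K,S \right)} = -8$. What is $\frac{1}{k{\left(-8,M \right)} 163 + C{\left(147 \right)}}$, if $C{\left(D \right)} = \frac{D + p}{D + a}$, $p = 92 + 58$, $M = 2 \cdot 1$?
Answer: $- \frac{35}{45607} \approx -0.00076743$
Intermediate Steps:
$M = 2$
$p = 150$
$a = 168$
$C{\left(D \right)} = \frac{150 + D}{168 + D}$ ($C{\left(D \right)} = \frac{D + 150}{D + 168} = \frac{150 + D}{168 + D}$)
$\frac{1}{k{\left(-8,M \right)} 163 + C{\left(147 \right)}} = \frac{1}{\left(-8\right) 163 + \frac{150 + 147}{168 + 147}} = \frac{1}{-1304 + \frac{1}{315} \cdot 297} = \frac{1}{-1304 + \frac{33}{35}} = \frac{1}{- \frac{45607}{35}} = - \frac{35}{45607}$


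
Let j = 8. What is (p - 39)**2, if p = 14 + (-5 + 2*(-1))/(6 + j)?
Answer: 2601/4 ≈ 650.25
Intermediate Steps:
p = 27/2 (p = 14 + (-5 + 2*(-1))/(6 + 8) = 14 + (-5 - 2)/14 = 14 - 7*1/14 = 14 - 1/2 = 27/2 ≈ 13.500)
(p - 39)**2 = (27/2 - 39)**2 = (-51/2)**2 = 2601/4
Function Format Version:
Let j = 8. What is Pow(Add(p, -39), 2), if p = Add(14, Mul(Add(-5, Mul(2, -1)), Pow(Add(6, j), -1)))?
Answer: Rational(2601, 4) ≈ 650.25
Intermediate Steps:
p = Rational(27, 2) (p = Add(14, Mul(Add(-5, Mul(2, -1)), Pow(Add(6, 8), -1))) = Add(14, Mul(Add(-5, -2), Pow(14, -1))) = Add(14, Mul(-7, Rational(1, 14))) = Add(14, Rational(-1, 2)) = Rational(27, 2) ≈ 13.500)
Pow(Add(p, -39), 2) = Pow(Add(Rational(27, 2), -39), 2) = Pow(Rational(-51, 2), 2) = Rational(2601, 4)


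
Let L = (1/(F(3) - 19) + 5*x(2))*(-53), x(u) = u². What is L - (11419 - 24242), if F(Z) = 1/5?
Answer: 1105987/94 ≈ 11766.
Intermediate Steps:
F(Z) = ⅕
L = -99375/94 (L = (1/(⅕ - 19) + 5*2²)*(-53) = (1/(-94/5) + 5*4)*(-53) = (-5/94 + 20)*(-53) = (1875/94)*(-53) = -99375/94 ≈ -1057.2)
L - (11419 - 24242) = -99375/94 - (11419 - 24242) = -99375/94 - 1*(-12823) = -99375/94 + 12823 = 1105987/94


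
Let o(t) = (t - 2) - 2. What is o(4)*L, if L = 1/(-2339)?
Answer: 0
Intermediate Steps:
o(t) = -4 + t (o(t) = (-2 + t) - 2 = -4 + t)
L = -1/2339 ≈ -0.00042753
o(4)*L = (-4 + 4)*(-1/2339) = 0*(-1/2339) = 0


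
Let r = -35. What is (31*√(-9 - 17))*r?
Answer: -1085*I*√26 ≈ -5532.4*I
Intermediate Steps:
(31*√(-9 - 17))*r = (31*√(-9 - 17))*(-35) = (31*√(-26))*(-35) = (31*(I*√26))*(-35) = (31*I*√26)*(-35) = -1085*I*√26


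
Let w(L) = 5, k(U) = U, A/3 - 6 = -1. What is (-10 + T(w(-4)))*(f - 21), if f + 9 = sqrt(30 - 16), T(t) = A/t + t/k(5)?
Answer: 180 - 6*sqrt(14) ≈ 157.55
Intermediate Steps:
A = 15 (A = 18 + 3*(-1) = 18 - 3 = 15)
T(t) = 15/t + t/5
f = -9 + sqrt(14) (f = -9 + sqrt(30 - 16) = -9 + sqrt(14) ≈ -5.2583)
(-10 + T(w(-4)))*(f - 21) = (-10 + (15/5 + (1/5)*5))*((-9 + sqrt(14)) - 21) = (-10 + (15*(1/5) + 1))*(-30 + sqrt(14)) = (-10 + (3 + 1))*(-30 + sqrt(14)) = (-10 + 4)*(-30 + sqrt(14)) = -6*(-30 + sqrt(14)) = 180 - 6*sqrt(14)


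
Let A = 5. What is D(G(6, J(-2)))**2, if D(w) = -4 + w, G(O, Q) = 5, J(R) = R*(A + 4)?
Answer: 1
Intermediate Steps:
J(R) = 9*R (J(R) = R*(5 + 4) = R*9 = 9*R)
D(G(6, J(-2)))**2 = (-4 + 5)**2 = 1**2 = 1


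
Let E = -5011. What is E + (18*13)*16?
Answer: -1267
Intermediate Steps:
E + (18*13)*16 = -5011 + (18*13)*16 = -5011 + 234*16 = -5011 + 3744 = -1267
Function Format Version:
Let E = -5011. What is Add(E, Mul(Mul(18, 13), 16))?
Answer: -1267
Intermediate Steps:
Add(E, Mul(Mul(18, 13), 16)) = Add(-5011, Mul(Mul(18, 13), 16)) = Add(-5011, Mul(234, 16)) = Add(-5011, 3744) = -1267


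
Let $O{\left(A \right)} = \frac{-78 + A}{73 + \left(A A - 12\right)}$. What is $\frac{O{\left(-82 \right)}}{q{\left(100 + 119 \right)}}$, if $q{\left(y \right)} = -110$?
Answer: $\frac{16}{74635} \approx 0.00021438$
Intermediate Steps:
$O{\left(A \right)} = \frac{-78 + A}{61 + A^{2}}$ ($O{\left(A \right)} = \frac{-78 + A}{73 + \left(A^{2} - 12\right)} = \frac{-78 + A}{73 + \left(-12 + A^{2}\right)} = \frac{-78 + A}{61 + A^{2}}$)
$\frac{O{\left(-82 \right)}}{q{\left(100 + 119 \right)}} = \frac{\frac{1}{61 + \left(-82\right)^{2}} \left(-78 - 82\right)}{-110} = \frac{1}{61 + 6724} \left(-160\right) \left(- \frac{1}{110}\right) = \frac{1}{6785} \left(-160\right) \left(- \frac{1}{110}\right) = \left(- \frac{32}{1357}\right) \left(- \frac{1}{110}\right) = \frac{16}{74635}$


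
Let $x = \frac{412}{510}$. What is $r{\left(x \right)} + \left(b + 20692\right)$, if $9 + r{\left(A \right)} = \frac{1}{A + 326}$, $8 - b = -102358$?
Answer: $\frac{10254411719}{83336} \approx 1.2305 \cdot 10^{5}$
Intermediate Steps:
$b = 102366$ ($b = 8 - -102358 = 8 + 102358 = 102366$)
$x = \frac{206}{255}$ ($x = 412 \cdot \frac{1}{510} = \frac{206}{255} \approx 0.80784$)
$r{\left(A \right)} = -9 + \frac{1}{326 + A}$ ($r{\left(A \right)} = -9 + \frac{1}{A + 326} = -9 + \frac{1}{326 + A}$)
$r{\left(x \right)} + \left(b + 20692\right) = \frac{-2933 - \frac{618}{85}}{326 + \frac{206}{255}} + \left(102366 + 20692\right) = \frac{-2933 - \frac{618}{85}}{\frac{83336}{255}} + 123058 = \frac{255}{83336} \left(- \frac{249923}{85}\right) + 123058 = - \frac{749769}{83336} + 123058 = \frac{10254411719}{83336}$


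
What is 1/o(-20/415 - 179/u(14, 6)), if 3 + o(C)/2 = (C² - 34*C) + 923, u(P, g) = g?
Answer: 124002/701572933 ≈ 0.00017675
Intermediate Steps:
o(C) = 1840 - 68*C + 2*C² (o(C) = -6 + 2*((C² - 34*C) + 923) = -6 + 2*(923 + C² - 34*C) = -6 + (1846 - 68*C + 2*C²) = 1840 - 68*C + 2*C²)
1/o(-20/415 - 179/u(14, 6)) = 1/(1840 - 68*(-20/415 - 179/6) + 2*(-20/415 - 179/6)²) = 1/(1840 - 68*(-20*1/415 - 179*⅙) + 2*(-20*1/415 - 179*⅙)²) = 1/(1840 - 68*(-4/83 - 179/6) + 2*(-4/83 - 179/6)²) = 1/(1840 - 68*(-14881/498) + 2*(-14881/498)²) = 1/(1840 + 505954/249 + 2*(221444161/248004)) = 1/(1840 + 505954/249 + 221444161/124002) = 1/(701572933/124002) = 124002/701572933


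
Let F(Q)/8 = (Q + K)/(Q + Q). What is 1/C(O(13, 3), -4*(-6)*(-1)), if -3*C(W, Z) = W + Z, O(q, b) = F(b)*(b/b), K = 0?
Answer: 3/20 ≈ 0.15000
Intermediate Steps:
F(Q) = 4 (F(Q) = 8*((Q + 0)/(Q + Q)) = 8*(Q/((2*Q))) = 8*(Q*(1/(2*Q))) = 8*(1/2) = 4)
O(q, b) = 4 (O(q, b) = 4*(b/b) = 4*1 = 4)
C(W, Z) = -W/3 - Z/3 (C(W, Z) = -(W + Z)/3 = -W/3 - Z/3)
1/C(O(13, 3), -4*(-6)*(-1)) = 1/(-1/3*4 - (-4*(-6))*(-1)/3) = 1/(-4/3 - 8*(-1)) = 1/(-4/3 - 1/3*(-24)) = 1/(-4/3 + 8) = 1/(20/3) = 3/20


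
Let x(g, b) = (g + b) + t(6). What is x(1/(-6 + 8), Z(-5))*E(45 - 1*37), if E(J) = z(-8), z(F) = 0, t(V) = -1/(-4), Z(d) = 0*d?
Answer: 0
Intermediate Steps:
Z(d) = 0
t(V) = ¼ (t(V) = -1*(-¼) = ¼)
E(J) = 0
x(g, b) = ¼ + b + g (x(g, b) = (g + b) + ¼ = (b + g) + ¼ = ¼ + b + g)
x(1/(-6 + 8), Z(-5))*E(45 - 1*37) = (¼ + 0 + 1/(-6 + 8))*0 = (¼ + 0 + 1/2)*0 = (¼ + 0 + ½)*0 = (¾)*0 = 0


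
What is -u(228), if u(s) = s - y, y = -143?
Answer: -371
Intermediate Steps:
u(s) = 143 + s (u(s) = s - 1*(-143) = s + 143 = 143 + s)
-u(228) = -(143 + 228) = -1*371 = -371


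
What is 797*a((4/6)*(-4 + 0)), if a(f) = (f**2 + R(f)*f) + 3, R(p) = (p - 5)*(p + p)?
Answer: -2128787/27 ≈ -78844.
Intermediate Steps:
R(p) = 2*p*(-5 + p) (R(p) = (-5 + p)*(2*p) = 2*p*(-5 + p))
a(f) = 3 + f**2 + 2*f**2*(-5 + f) (a(f) = (f**2 + (2*f*(-5 + f))*f) + 3 = (f**2 + 2*f**2*(-5 + f)) + 3 = 3 + f**2 + 2*f**2*(-5 + f))
797*a((4/6)*(-4 + 0)) = 797*(3 - 9*4*(-4 + 0)**2/9 + 2*((4/6)*(-4 + 0))**3) = 797*(3 - 9*((4*(1/6))*(-4))**2 + 2*((4*(1/6))*(-4))**3) = 797*(3 - 9*((2/3)*(-4))**2 + 2*((2/3)*(-4))**3) = 797*(3 - 9*(-8/3)**2 + 2*(-8/3)**3) = 797*(3 - 9*64/9 + 2*(-512/27)) = 797*(3 - 64 - 1024/27) = 797*(-2671/27) = -2128787/27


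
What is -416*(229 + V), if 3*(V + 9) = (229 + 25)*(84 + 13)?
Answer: -10523968/3 ≈ -3.5080e+6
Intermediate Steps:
V = 24611/3 (V = -9 + ((229 + 25)*(84 + 13))/3 = -9 + (254*97)/3 = -9 + (1/3)*24638 = -9 + 24638/3 = 24611/3 ≈ 8203.7)
-416*(229 + V) = -416*(229 + 24611/3) = -416*25298/3 = -10523968/3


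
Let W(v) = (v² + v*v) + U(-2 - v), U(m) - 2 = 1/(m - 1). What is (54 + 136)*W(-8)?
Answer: 24738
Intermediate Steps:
U(m) = 2 + 1/(-1 + m) (U(m) = 2 + 1/(m - 1) = 2 + 1/(-1 + m))
W(v) = 2*v² + (-5 - 2*v)/(-3 - v) (W(v) = (v² + v*v) + (-1 + 2*(-2 - v))/(-1 + (-2 - v)) = (v² + v²) + (-1 + (-4 - 2*v))/(-3 - v) = 2*v² + (-5 - 2*v)/(-3 - v))
(54 + 136)*W(-8) = (54 + 136)*((5 + 2*(-8) + 2*(-8)²*(3 - 8))/(3 - 8)) = 190*((5 - 16 + 2*64*(-5))/(-5)) = 190*(-(5 - 16 - 640)/5) = 190*(-⅕*(-651)) = 190*(651/5) = 24738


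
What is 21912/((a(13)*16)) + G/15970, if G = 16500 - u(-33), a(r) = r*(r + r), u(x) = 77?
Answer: 27421889/5397860 ≈ 5.0801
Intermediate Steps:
a(r) = 2*r² (a(r) = r*(2*r) = 2*r²)
G = 16423 (G = 16500 - 1*77 = 16500 - 77 = 16423)
21912/((a(13)*16)) + G/15970 = 21912/(((2*13²)*16)) + 16423/15970 = 21912/(((2*169)*16)) + 16423*(1/15970) = 21912/((338*16)) + 16423/15970 = 21912/5408 + 16423/15970 = 21912*(1/5408) + 16423/15970 = 2739/676 + 16423/15970 = 27421889/5397860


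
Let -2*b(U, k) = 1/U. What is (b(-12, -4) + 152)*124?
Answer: 113119/6 ≈ 18853.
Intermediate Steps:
b(U, k) = -1/(2*U)
(b(-12, -4) + 152)*124 = (-½/(-12) + 152)*124 = (-½*(-1/12) + 152)*124 = (1/24 + 152)*124 = (3649/24)*124 = 113119/6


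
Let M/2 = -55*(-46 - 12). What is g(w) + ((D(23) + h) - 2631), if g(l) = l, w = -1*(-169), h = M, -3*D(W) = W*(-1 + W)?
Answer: 11248/3 ≈ 3749.3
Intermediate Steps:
M = 6380 (M = 2*(-55*(-46 - 12)) = 2*(-55*(-58)) = 2*3190 = 6380)
D(W) = -W*(-1 + W)/3
h = 6380
w = 169
g(w) + ((D(23) + h) - 2631) = 169 + (((⅓)*23*(1 - 1*23) + 6380) - 2631) = 169 + (((⅓)*23*(1 - 23) + 6380) - 2631) = 169 + (((⅓)*23*(-22) + 6380) - 2631) = 169 + ((-506/3 + 6380) - 2631) = 169 + (18634/3 - 2631) = 169 + 10741/3 = 11248/3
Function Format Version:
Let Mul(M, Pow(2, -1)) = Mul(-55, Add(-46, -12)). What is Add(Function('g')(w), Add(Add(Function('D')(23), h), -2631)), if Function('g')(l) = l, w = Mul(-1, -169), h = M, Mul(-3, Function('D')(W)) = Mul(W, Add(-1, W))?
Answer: Rational(11248, 3) ≈ 3749.3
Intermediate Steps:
M = 6380 (M = Mul(2, Mul(-55, Add(-46, -12))) = Mul(2, Mul(-55, -58)) = Mul(2, 3190) = 6380)
Function('D')(W) = Mul(Rational(-1, 3), W, Add(-1, W)) (Function('D')(W) = Mul(Rational(-1, 3), Mul(W, Add(-1, W))) = Mul(Rational(-1, 3), W, Add(-1, W)))
h = 6380
w = 169
Add(Function('g')(w), Add(Add(Function('D')(23), h), -2631)) = Add(169, Add(Add(Mul(Rational(1, 3), 23, Add(1, Mul(-1, 23))), 6380), -2631)) = Add(169, Add(Add(Mul(Rational(1, 3), 23, Add(1, -23)), 6380), -2631)) = Add(169, Add(Add(Mul(Rational(1, 3), 23, -22), 6380), -2631)) = Add(169, Add(Add(Rational(-506, 3), 6380), -2631)) = Add(169, Add(Rational(18634, 3), -2631)) = Add(169, Rational(10741, 3)) = Rational(11248, 3)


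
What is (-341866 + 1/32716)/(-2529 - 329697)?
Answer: 1242720895/1207678424 ≈ 1.0290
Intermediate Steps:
(-341866 + 1/32716)/(-2529 - 329697) = (-341866 + 1/32716)/(-332226) = -11184488055/32716*(-1/332226) = 1242720895/1207678424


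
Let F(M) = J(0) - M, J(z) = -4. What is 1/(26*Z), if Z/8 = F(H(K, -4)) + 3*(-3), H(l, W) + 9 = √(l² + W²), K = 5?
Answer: 1/1300 - √41/5200 ≈ -0.00046214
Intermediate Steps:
H(l, W) = -9 + √(W² + l²) (H(l, W) = -9 + √(l² + W²) = -9 + √(W² + l²))
F(M) = -4 - M
Z = -32 - 8*√41 (Z = 8*((-4 - (-9 + √((-4)² + 5²))) + 3*(-3)) = 8*((-4 - (-9 + √(16 + 25))) - 9) = 8*((-4 - (-9 + √41)) - 9) = 8*((-4 + (9 - √41)) - 9) = 8*((5 - √41) - 9) = 8*(-4 - √41) = -32 - 8*√41 ≈ -83.225)
1/(26*Z) = 1/(26*(-32 - 8*√41)) = 1/(-832 - 208*√41)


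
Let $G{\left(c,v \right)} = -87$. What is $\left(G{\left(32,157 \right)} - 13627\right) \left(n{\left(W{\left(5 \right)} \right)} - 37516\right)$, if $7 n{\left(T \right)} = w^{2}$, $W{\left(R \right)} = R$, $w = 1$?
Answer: $\frac{3601447254}{7} \approx 5.1449 \cdot 10^{8}$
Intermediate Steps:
$n{\left(T \right)} = \frac{1}{7}$ ($n{\left(T \right)} = \frac{1^{2}}{7} = \frac{1}{7} \cdot 1 = \frac{1}{7}$)
$\left(G{\left(32,157 \right)} - 13627\right) \left(n{\left(W{\left(5 \right)} \right)} - 37516\right) = \left(-87 - 13627\right) \left(\frac{1}{7} - 37516\right) = \left(-13714\right) \left(- \frac{262611}{7}\right) = \frac{3601447254}{7}$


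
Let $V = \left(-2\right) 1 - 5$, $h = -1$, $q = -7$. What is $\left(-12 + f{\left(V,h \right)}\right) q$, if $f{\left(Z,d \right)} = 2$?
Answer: $70$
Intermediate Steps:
$V = -7$ ($V = -2 - 5 = -7$)
$\left(-12 + f{\left(V,h \right)}\right) q = \left(-12 + 2\right) \left(-7\right) = \left(-10\right) \left(-7\right) = 70$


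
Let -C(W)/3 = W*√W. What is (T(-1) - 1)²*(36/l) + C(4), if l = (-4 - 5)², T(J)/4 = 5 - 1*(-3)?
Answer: 3628/9 ≈ 403.11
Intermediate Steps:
T(J) = 32 (T(J) = 4*(5 - 1*(-3)) = 4*(5 + 3) = 4*8 = 32)
l = 81 (l = (-9)² = 81)
C(W) = -3*W^(3/2) (C(W) = -3*W*√W = -3*W^(3/2))
(T(-1) - 1)²*(36/l) + C(4) = (32 - 1)²*(36/81) - 3*4^(3/2) = 31²*(36*(1/81)) - 3*8 = 961*(4/9) - 24 = 3844/9 - 24 = 3628/9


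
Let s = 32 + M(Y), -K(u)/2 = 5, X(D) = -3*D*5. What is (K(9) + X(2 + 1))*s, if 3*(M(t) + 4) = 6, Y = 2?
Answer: -1650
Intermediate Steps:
M(t) = -2 (M(t) = -4 + (1/3)*6 = -4 + 2 = -2)
X(D) = -15*D
K(u) = -10 (K(u) = -2*5 = -10)
s = 30 (s = 32 - 2 = 30)
(K(9) + X(2 + 1))*s = (-10 - 15*(2 + 1))*30 = (-10 - 15*3)*30 = (-10 - 45)*30 = -55*30 = -1650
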